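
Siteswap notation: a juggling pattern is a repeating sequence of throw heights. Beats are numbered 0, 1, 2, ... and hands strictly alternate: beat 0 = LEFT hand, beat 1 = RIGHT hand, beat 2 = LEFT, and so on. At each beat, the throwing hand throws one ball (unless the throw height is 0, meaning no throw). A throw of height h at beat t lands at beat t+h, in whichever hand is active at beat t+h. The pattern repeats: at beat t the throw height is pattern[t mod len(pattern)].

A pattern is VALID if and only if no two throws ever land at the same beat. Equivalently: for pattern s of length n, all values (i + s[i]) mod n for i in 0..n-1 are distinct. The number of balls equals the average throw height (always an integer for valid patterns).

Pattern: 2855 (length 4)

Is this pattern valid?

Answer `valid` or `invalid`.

Answer: valid

Derivation:
i=0: (i + s[i]) mod n = (0 + 2) mod 4 = 2
i=1: (i + s[i]) mod n = (1 + 8) mod 4 = 1
i=2: (i + s[i]) mod n = (2 + 5) mod 4 = 3
i=3: (i + s[i]) mod n = (3 + 5) mod 4 = 0
Residues: [2, 1, 3, 0], distinct: True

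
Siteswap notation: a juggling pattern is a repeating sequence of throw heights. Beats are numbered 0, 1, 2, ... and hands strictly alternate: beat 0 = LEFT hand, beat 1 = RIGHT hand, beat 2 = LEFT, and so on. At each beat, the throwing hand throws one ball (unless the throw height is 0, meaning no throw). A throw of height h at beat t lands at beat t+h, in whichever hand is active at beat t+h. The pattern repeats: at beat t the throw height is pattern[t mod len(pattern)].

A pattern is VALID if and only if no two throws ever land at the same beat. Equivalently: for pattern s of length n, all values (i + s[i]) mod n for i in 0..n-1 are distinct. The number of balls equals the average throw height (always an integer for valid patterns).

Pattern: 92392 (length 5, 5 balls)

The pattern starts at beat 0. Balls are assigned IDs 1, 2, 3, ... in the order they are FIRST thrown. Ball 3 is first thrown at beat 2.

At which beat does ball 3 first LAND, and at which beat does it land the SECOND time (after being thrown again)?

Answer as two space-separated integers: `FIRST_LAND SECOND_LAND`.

Answer: 5 14

Derivation:
Beat 0 (L): throw ball1 h=9 -> lands@9:R; in-air after throw: [b1@9:R]
Beat 1 (R): throw ball2 h=2 -> lands@3:R; in-air after throw: [b2@3:R b1@9:R]
Beat 2 (L): throw ball3 h=3 -> lands@5:R; in-air after throw: [b2@3:R b3@5:R b1@9:R]
Beat 3 (R): throw ball2 h=9 -> lands@12:L; in-air after throw: [b3@5:R b1@9:R b2@12:L]
Beat 4 (L): throw ball4 h=2 -> lands@6:L; in-air after throw: [b3@5:R b4@6:L b1@9:R b2@12:L]
Beat 5 (R): throw ball3 h=9 -> lands@14:L; in-air after throw: [b4@6:L b1@9:R b2@12:L b3@14:L]
Beat 6 (L): throw ball4 h=2 -> lands@8:L; in-air after throw: [b4@8:L b1@9:R b2@12:L b3@14:L]
Beat 7 (R): throw ball5 h=3 -> lands@10:L; in-air after throw: [b4@8:L b1@9:R b5@10:L b2@12:L b3@14:L]
Beat 8 (L): throw ball4 h=9 -> lands@17:R; in-air after throw: [b1@9:R b5@10:L b2@12:L b3@14:L b4@17:R]
Beat 9 (R): throw ball1 h=2 -> lands@11:R; in-air after throw: [b5@10:L b1@11:R b2@12:L b3@14:L b4@17:R]
Beat 10 (L): throw ball5 h=9 -> lands@19:R; in-air after throw: [b1@11:R b2@12:L b3@14:L b4@17:R b5@19:R]
Beat 11 (R): throw ball1 h=2 -> lands@13:R; in-air after throw: [b2@12:L b1@13:R b3@14:L b4@17:R b5@19:R]
Beat 12 (L): throw ball2 h=3 -> lands@15:R; in-air after throw: [b1@13:R b3@14:L b2@15:R b4@17:R b5@19:R]
Beat 13 (R): throw ball1 h=9 -> lands@22:L; in-air after throw: [b3@14:L b2@15:R b4@17:R b5@19:R b1@22:L]
Beat 14 (L): throw ball3 h=2 -> lands@16:L; in-air after throw: [b2@15:R b3@16:L b4@17:R b5@19:R b1@22:L]
Ball 3: thrown@2 h=3 -> first land @5; rethrown@5 h=9 -> second land @14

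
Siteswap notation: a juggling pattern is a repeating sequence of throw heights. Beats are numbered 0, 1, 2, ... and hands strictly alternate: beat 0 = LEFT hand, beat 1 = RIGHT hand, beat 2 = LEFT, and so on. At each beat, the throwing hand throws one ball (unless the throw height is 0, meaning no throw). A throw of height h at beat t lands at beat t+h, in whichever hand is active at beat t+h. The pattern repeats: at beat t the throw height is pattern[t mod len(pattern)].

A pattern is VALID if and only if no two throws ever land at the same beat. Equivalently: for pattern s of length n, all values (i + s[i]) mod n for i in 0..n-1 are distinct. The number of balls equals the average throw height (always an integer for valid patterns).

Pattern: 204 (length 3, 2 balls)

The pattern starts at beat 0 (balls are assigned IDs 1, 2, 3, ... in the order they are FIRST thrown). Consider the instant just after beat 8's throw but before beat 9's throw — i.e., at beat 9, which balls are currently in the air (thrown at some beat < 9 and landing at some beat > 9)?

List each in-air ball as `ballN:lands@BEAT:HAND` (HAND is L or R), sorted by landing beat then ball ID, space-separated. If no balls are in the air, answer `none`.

Beat 0 (L): throw ball1 h=2 -> lands@2:L; in-air after throw: [b1@2:L]
Beat 2 (L): throw ball1 h=4 -> lands@6:L; in-air after throw: [b1@6:L]
Beat 3 (R): throw ball2 h=2 -> lands@5:R; in-air after throw: [b2@5:R b1@6:L]
Beat 5 (R): throw ball2 h=4 -> lands@9:R; in-air after throw: [b1@6:L b2@9:R]
Beat 6 (L): throw ball1 h=2 -> lands@8:L; in-air after throw: [b1@8:L b2@9:R]
Beat 8 (L): throw ball1 h=4 -> lands@12:L; in-air after throw: [b2@9:R b1@12:L]
Beat 9 (R): throw ball2 h=2 -> lands@11:R; in-air after throw: [b2@11:R b1@12:L]

Answer: ball1:lands@12:L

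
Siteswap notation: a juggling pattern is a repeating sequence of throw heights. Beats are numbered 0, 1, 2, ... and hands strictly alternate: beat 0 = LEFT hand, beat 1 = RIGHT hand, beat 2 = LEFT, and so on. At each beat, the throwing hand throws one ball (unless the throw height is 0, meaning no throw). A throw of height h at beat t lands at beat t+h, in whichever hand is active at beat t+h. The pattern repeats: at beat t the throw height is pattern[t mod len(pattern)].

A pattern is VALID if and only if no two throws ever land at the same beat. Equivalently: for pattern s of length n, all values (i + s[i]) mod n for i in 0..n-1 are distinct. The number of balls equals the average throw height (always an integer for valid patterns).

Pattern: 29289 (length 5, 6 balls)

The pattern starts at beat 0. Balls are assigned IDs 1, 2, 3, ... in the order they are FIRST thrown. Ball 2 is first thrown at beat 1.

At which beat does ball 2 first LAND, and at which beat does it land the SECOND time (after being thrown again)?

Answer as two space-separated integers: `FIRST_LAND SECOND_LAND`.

Beat 0 (L): throw ball1 h=2 -> lands@2:L; in-air after throw: [b1@2:L]
Beat 1 (R): throw ball2 h=9 -> lands@10:L; in-air after throw: [b1@2:L b2@10:L]
Beat 2 (L): throw ball1 h=2 -> lands@4:L; in-air after throw: [b1@4:L b2@10:L]
Beat 3 (R): throw ball3 h=8 -> lands@11:R; in-air after throw: [b1@4:L b2@10:L b3@11:R]
Beat 4 (L): throw ball1 h=9 -> lands@13:R; in-air after throw: [b2@10:L b3@11:R b1@13:R]
Beat 5 (R): throw ball4 h=2 -> lands@7:R; in-air after throw: [b4@7:R b2@10:L b3@11:R b1@13:R]
Beat 6 (L): throw ball5 h=9 -> lands@15:R; in-air after throw: [b4@7:R b2@10:L b3@11:R b1@13:R b5@15:R]
Beat 7 (R): throw ball4 h=2 -> lands@9:R; in-air after throw: [b4@9:R b2@10:L b3@11:R b1@13:R b5@15:R]
Beat 8 (L): throw ball6 h=8 -> lands@16:L; in-air after throw: [b4@9:R b2@10:L b3@11:R b1@13:R b5@15:R b6@16:L]
Beat 9 (R): throw ball4 h=9 -> lands@18:L; in-air after throw: [b2@10:L b3@11:R b1@13:R b5@15:R b6@16:L b4@18:L]
Beat 10 (L): throw ball2 h=2 -> lands@12:L; in-air after throw: [b3@11:R b2@12:L b1@13:R b5@15:R b6@16:L b4@18:L]
Beat 11 (R): throw ball3 h=9 -> lands@20:L; in-air after throw: [b2@12:L b1@13:R b5@15:R b6@16:L b4@18:L b3@20:L]
Beat 12 (L): throw ball2 h=2 -> lands@14:L; in-air after throw: [b1@13:R b2@14:L b5@15:R b6@16:L b4@18:L b3@20:L]
Ball 2: thrown@1 h=9 -> first land @10; rethrown@10 h=2 -> second land @12

Answer: 10 12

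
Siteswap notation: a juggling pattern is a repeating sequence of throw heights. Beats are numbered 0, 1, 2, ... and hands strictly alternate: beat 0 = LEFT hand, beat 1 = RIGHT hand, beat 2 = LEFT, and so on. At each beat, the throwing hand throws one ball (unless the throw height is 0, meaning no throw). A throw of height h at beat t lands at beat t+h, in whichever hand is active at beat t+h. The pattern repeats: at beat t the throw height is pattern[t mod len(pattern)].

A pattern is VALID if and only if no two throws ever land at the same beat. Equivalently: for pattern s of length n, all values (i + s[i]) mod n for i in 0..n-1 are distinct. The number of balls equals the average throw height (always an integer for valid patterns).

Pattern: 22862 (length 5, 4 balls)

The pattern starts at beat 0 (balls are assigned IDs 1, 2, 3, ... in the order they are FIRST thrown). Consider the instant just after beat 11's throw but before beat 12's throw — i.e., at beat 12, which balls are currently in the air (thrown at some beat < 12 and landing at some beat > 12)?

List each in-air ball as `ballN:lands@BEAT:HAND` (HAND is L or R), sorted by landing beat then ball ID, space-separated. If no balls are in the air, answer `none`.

Answer: ball2:lands@13:R ball3:lands@14:L ball4:lands@15:R

Derivation:
Beat 0 (L): throw ball1 h=2 -> lands@2:L; in-air after throw: [b1@2:L]
Beat 1 (R): throw ball2 h=2 -> lands@3:R; in-air after throw: [b1@2:L b2@3:R]
Beat 2 (L): throw ball1 h=8 -> lands@10:L; in-air after throw: [b2@3:R b1@10:L]
Beat 3 (R): throw ball2 h=6 -> lands@9:R; in-air after throw: [b2@9:R b1@10:L]
Beat 4 (L): throw ball3 h=2 -> lands@6:L; in-air after throw: [b3@6:L b2@9:R b1@10:L]
Beat 5 (R): throw ball4 h=2 -> lands@7:R; in-air after throw: [b3@6:L b4@7:R b2@9:R b1@10:L]
Beat 6 (L): throw ball3 h=2 -> lands@8:L; in-air after throw: [b4@7:R b3@8:L b2@9:R b1@10:L]
Beat 7 (R): throw ball4 h=8 -> lands@15:R; in-air after throw: [b3@8:L b2@9:R b1@10:L b4@15:R]
Beat 8 (L): throw ball3 h=6 -> lands@14:L; in-air after throw: [b2@9:R b1@10:L b3@14:L b4@15:R]
Beat 9 (R): throw ball2 h=2 -> lands@11:R; in-air after throw: [b1@10:L b2@11:R b3@14:L b4@15:R]
Beat 10 (L): throw ball1 h=2 -> lands@12:L; in-air after throw: [b2@11:R b1@12:L b3@14:L b4@15:R]
Beat 11 (R): throw ball2 h=2 -> lands@13:R; in-air after throw: [b1@12:L b2@13:R b3@14:L b4@15:R]
Beat 12 (L): throw ball1 h=8 -> lands@20:L; in-air after throw: [b2@13:R b3@14:L b4@15:R b1@20:L]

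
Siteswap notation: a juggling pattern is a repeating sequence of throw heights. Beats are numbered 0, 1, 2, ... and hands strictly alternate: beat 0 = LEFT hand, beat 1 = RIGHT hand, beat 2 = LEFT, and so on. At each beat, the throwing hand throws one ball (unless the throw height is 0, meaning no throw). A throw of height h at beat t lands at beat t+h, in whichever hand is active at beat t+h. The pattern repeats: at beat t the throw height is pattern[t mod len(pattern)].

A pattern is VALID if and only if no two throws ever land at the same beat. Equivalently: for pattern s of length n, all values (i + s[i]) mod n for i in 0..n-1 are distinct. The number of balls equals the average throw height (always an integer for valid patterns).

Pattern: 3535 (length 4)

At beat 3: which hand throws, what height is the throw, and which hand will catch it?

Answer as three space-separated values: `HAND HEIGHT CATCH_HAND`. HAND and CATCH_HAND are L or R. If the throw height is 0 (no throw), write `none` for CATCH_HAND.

Beat 3: 3 mod 2 = 1, so hand = R
Throw height = pattern[3 mod 4] = pattern[3] = 5
Lands at beat 3+5=8, 8 mod 2 = 0, so catch hand = L

Answer: R 5 L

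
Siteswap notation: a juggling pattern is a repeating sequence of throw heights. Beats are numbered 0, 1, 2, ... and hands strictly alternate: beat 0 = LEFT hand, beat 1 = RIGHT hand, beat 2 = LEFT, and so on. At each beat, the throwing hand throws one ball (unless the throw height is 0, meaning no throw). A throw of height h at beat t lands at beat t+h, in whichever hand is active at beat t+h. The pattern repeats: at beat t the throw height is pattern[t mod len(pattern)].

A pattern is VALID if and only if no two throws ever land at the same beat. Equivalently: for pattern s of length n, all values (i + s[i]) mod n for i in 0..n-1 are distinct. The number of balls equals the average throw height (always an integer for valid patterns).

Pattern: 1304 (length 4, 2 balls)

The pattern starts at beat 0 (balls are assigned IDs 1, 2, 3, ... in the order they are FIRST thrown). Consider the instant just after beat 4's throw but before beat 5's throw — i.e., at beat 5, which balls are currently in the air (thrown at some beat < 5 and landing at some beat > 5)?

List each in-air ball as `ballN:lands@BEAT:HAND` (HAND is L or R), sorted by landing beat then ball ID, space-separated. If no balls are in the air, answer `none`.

Answer: ball2:lands@7:R

Derivation:
Beat 0 (L): throw ball1 h=1 -> lands@1:R; in-air after throw: [b1@1:R]
Beat 1 (R): throw ball1 h=3 -> lands@4:L; in-air after throw: [b1@4:L]
Beat 3 (R): throw ball2 h=4 -> lands@7:R; in-air after throw: [b1@4:L b2@7:R]
Beat 4 (L): throw ball1 h=1 -> lands@5:R; in-air after throw: [b1@5:R b2@7:R]
Beat 5 (R): throw ball1 h=3 -> lands@8:L; in-air after throw: [b2@7:R b1@8:L]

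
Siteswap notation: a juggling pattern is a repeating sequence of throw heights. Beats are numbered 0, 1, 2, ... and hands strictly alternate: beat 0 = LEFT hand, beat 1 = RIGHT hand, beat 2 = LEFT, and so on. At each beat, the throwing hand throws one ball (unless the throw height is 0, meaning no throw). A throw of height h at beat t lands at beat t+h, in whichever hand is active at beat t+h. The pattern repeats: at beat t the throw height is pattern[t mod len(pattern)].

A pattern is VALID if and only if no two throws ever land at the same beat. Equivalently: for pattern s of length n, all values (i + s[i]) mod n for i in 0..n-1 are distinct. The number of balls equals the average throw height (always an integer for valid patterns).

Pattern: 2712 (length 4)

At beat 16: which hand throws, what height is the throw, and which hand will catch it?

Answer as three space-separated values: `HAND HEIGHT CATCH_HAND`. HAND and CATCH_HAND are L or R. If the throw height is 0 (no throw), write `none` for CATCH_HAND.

Beat 16: 16 mod 2 = 0, so hand = L
Throw height = pattern[16 mod 4] = pattern[0] = 2
Lands at beat 16+2=18, 18 mod 2 = 0, so catch hand = L

Answer: L 2 L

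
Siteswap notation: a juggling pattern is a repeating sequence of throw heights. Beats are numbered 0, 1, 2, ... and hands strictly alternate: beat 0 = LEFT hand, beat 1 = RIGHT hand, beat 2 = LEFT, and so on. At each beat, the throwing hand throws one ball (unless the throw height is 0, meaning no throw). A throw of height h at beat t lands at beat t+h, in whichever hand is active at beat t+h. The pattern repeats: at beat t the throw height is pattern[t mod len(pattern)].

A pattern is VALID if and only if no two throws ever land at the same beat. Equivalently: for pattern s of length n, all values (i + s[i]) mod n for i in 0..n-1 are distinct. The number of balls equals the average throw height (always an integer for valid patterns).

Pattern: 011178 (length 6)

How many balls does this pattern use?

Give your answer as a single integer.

Answer: 3

Derivation:
Pattern = [0, 1, 1, 1, 7, 8], length n = 6
  position 0: throw height = 0, running sum = 0
  position 1: throw height = 1, running sum = 1
  position 2: throw height = 1, running sum = 2
  position 3: throw height = 1, running sum = 3
  position 4: throw height = 7, running sum = 10
  position 5: throw height = 8, running sum = 18
Total sum = 18; balls = sum / n = 18 / 6 = 3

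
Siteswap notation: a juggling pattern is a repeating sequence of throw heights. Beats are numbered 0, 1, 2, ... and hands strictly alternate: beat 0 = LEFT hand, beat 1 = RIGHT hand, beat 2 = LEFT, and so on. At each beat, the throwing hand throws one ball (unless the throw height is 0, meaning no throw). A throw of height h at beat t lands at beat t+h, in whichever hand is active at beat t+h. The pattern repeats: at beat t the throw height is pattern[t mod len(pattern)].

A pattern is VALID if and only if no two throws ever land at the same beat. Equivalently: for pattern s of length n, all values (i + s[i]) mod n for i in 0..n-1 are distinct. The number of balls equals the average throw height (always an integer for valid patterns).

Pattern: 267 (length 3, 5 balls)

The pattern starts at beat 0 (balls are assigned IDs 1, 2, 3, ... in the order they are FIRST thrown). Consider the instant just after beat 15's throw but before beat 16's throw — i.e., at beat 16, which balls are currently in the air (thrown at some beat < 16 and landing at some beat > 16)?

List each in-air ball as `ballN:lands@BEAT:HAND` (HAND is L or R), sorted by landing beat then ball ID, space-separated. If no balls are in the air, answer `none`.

Answer: ball5:lands@17:R ball1:lands@18:L ball2:lands@19:R ball3:lands@21:R

Derivation:
Beat 0 (L): throw ball1 h=2 -> lands@2:L; in-air after throw: [b1@2:L]
Beat 1 (R): throw ball2 h=6 -> lands@7:R; in-air after throw: [b1@2:L b2@7:R]
Beat 2 (L): throw ball1 h=7 -> lands@9:R; in-air after throw: [b2@7:R b1@9:R]
Beat 3 (R): throw ball3 h=2 -> lands@5:R; in-air after throw: [b3@5:R b2@7:R b1@9:R]
Beat 4 (L): throw ball4 h=6 -> lands@10:L; in-air after throw: [b3@5:R b2@7:R b1@9:R b4@10:L]
Beat 5 (R): throw ball3 h=7 -> lands@12:L; in-air after throw: [b2@7:R b1@9:R b4@10:L b3@12:L]
Beat 6 (L): throw ball5 h=2 -> lands@8:L; in-air after throw: [b2@7:R b5@8:L b1@9:R b4@10:L b3@12:L]
Beat 7 (R): throw ball2 h=6 -> lands@13:R; in-air after throw: [b5@8:L b1@9:R b4@10:L b3@12:L b2@13:R]
Beat 8 (L): throw ball5 h=7 -> lands@15:R; in-air after throw: [b1@9:R b4@10:L b3@12:L b2@13:R b5@15:R]
Beat 9 (R): throw ball1 h=2 -> lands@11:R; in-air after throw: [b4@10:L b1@11:R b3@12:L b2@13:R b5@15:R]
Beat 10 (L): throw ball4 h=6 -> lands@16:L; in-air after throw: [b1@11:R b3@12:L b2@13:R b5@15:R b4@16:L]
Beat 11 (R): throw ball1 h=7 -> lands@18:L; in-air after throw: [b3@12:L b2@13:R b5@15:R b4@16:L b1@18:L]
Beat 12 (L): throw ball3 h=2 -> lands@14:L; in-air after throw: [b2@13:R b3@14:L b5@15:R b4@16:L b1@18:L]
Beat 13 (R): throw ball2 h=6 -> lands@19:R; in-air after throw: [b3@14:L b5@15:R b4@16:L b1@18:L b2@19:R]
Beat 14 (L): throw ball3 h=7 -> lands@21:R; in-air after throw: [b5@15:R b4@16:L b1@18:L b2@19:R b3@21:R]
Beat 15 (R): throw ball5 h=2 -> lands@17:R; in-air after throw: [b4@16:L b5@17:R b1@18:L b2@19:R b3@21:R]
Beat 16 (L): throw ball4 h=6 -> lands@22:L; in-air after throw: [b5@17:R b1@18:L b2@19:R b3@21:R b4@22:L]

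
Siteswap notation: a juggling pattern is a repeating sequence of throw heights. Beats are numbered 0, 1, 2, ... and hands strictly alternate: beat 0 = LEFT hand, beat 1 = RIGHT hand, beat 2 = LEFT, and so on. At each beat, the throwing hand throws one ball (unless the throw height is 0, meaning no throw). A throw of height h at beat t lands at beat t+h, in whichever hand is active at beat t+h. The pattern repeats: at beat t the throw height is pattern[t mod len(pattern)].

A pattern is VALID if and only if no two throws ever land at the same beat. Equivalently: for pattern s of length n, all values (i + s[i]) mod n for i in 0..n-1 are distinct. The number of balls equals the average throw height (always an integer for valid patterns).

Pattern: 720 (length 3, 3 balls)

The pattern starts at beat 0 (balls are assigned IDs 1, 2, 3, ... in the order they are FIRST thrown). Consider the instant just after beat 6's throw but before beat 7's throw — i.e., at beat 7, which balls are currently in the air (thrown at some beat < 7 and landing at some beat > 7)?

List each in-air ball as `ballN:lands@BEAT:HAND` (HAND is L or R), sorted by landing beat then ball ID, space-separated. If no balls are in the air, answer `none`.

Answer: ball2:lands@10:L ball3:lands@13:R

Derivation:
Beat 0 (L): throw ball1 h=7 -> lands@7:R; in-air after throw: [b1@7:R]
Beat 1 (R): throw ball2 h=2 -> lands@3:R; in-air after throw: [b2@3:R b1@7:R]
Beat 3 (R): throw ball2 h=7 -> lands@10:L; in-air after throw: [b1@7:R b2@10:L]
Beat 4 (L): throw ball3 h=2 -> lands@6:L; in-air after throw: [b3@6:L b1@7:R b2@10:L]
Beat 6 (L): throw ball3 h=7 -> lands@13:R; in-air after throw: [b1@7:R b2@10:L b3@13:R]
Beat 7 (R): throw ball1 h=2 -> lands@9:R; in-air after throw: [b1@9:R b2@10:L b3@13:R]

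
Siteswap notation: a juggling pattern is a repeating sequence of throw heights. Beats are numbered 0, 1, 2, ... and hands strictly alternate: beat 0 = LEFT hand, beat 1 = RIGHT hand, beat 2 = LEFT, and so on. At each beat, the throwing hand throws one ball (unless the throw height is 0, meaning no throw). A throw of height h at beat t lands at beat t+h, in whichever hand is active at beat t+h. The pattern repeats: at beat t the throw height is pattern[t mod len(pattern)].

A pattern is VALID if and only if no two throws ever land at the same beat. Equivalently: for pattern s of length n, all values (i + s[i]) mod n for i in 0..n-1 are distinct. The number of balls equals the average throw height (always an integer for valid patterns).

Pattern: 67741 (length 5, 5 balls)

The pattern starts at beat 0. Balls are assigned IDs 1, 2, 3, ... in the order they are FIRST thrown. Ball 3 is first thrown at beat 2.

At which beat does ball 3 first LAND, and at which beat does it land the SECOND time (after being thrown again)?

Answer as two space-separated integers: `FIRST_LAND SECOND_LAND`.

Beat 0 (L): throw ball1 h=6 -> lands@6:L; in-air after throw: [b1@6:L]
Beat 1 (R): throw ball2 h=7 -> lands@8:L; in-air after throw: [b1@6:L b2@8:L]
Beat 2 (L): throw ball3 h=7 -> lands@9:R; in-air after throw: [b1@6:L b2@8:L b3@9:R]
Beat 3 (R): throw ball4 h=4 -> lands@7:R; in-air after throw: [b1@6:L b4@7:R b2@8:L b3@9:R]
Beat 4 (L): throw ball5 h=1 -> lands@5:R; in-air after throw: [b5@5:R b1@6:L b4@7:R b2@8:L b3@9:R]
Beat 5 (R): throw ball5 h=6 -> lands@11:R; in-air after throw: [b1@6:L b4@7:R b2@8:L b3@9:R b5@11:R]
Beat 6 (L): throw ball1 h=7 -> lands@13:R; in-air after throw: [b4@7:R b2@8:L b3@9:R b5@11:R b1@13:R]
Beat 7 (R): throw ball4 h=7 -> lands@14:L; in-air after throw: [b2@8:L b3@9:R b5@11:R b1@13:R b4@14:L]
Beat 8 (L): throw ball2 h=4 -> lands@12:L; in-air after throw: [b3@9:R b5@11:R b2@12:L b1@13:R b4@14:L]
Beat 9 (R): throw ball3 h=1 -> lands@10:L; in-air after throw: [b3@10:L b5@11:R b2@12:L b1@13:R b4@14:L]
Beat 10 (L): throw ball3 h=6 -> lands@16:L; in-air after throw: [b5@11:R b2@12:L b1@13:R b4@14:L b3@16:L]
Ball 3: thrown@2 h=7 -> first land @9; rethrown@9 h=1 -> second land @10

Answer: 9 10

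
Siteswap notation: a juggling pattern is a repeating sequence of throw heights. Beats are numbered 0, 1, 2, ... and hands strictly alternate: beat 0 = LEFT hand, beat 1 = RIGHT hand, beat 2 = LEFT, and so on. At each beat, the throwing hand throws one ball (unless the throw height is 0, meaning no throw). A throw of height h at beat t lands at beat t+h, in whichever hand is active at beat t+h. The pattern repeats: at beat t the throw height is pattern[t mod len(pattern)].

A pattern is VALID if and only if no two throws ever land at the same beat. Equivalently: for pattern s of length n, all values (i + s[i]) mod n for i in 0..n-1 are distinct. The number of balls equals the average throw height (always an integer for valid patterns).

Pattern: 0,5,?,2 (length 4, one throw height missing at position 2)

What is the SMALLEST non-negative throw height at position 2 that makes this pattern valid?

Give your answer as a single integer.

i=0: (0 + 0) mod 4 = 0
i=1: (1 + 5) mod 4 = 2
i=2: s[i]=? (unknown)
i=3: (3 + 2) mod 4 = 1
Known residues: [0, 1, 2]; need a permutation of 0..3, so missing residue r = 3
Need (2 + s) mod 4 = 3; smallest s = (3 - 2) mod 4 = 1

Answer: 1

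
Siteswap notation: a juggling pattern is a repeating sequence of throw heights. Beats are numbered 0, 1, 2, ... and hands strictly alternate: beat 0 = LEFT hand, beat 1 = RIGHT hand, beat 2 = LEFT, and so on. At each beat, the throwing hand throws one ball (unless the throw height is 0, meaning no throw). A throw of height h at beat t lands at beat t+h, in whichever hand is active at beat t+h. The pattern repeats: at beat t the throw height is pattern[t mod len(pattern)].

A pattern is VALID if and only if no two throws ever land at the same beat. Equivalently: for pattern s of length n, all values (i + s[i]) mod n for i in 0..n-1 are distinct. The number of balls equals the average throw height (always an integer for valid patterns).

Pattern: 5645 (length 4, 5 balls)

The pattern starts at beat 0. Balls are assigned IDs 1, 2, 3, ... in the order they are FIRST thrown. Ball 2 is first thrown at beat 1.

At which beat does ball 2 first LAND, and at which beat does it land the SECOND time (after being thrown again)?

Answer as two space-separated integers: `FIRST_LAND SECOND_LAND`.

Beat 0 (L): throw ball1 h=5 -> lands@5:R; in-air after throw: [b1@5:R]
Beat 1 (R): throw ball2 h=6 -> lands@7:R; in-air after throw: [b1@5:R b2@7:R]
Beat 2 (L): throw ball3 h=4 -> lands@6:L; in-air after throw: [b1@5:R b3@6:L b2@7:R]
Beat 3 (R): throw ball4 h=5 -> lands@8:L; in-air after throw: [b1@5:R b3@6:L b2@7:R b4@8:L]
Beat 4 (L): throw ball5 h=5 -> lands@9:R; in-air after throw: [b1@5:R b3@6:L b2@7:R b4@8:L b5@9:R]
Beat 5 (R): throw ball1 h=6 -> lands@11:R; in-air after throw: [b3@6:L b2@7:R b4@8:L b5@9:R b1@11:R]
Beat 6 (L): throw ball3 h=4 -> lands@10:L; in-air after throw: [b2@7:R b4@8:L b5@9:R b3@10:L b1@11:R]
Beat 7 (R): throw ball2 h=5 -> lands@12:L; in-air after throw: [b4@8:L b5@9:R b3@10:L b1@11:R b2@12:L]
Beat 8 (L): throw ball4 h=5 -> lands@13:R; in-air after throw: [b5@9:R b3@10:L b1@11:R b2@12:L b4@13:R]
Beat 9 (R): throw ball5 h=6 -> lands@15:R; in-air after throw: [b3@10:L b1@11:R b2@12:L b4@13:R b5@15:R]
Beat 10 (L): throw ball3 h=4 -> lands@14:L; in-air after throw: [b1@11:R b2@12:L b4@13:R b3@14:L b5@15:R]
Beat 11 (R): throw ball1 h=5 -> lands@16:L; in-air after throw: [b2@12:L b4@13:R b3@14:L b5@15:R b1@16:L]
Beat 12 (L): throw ball2 h=5 -> lands@17:R; in-air after throw: [b4@13:R b3@14:L b5@15:R b1@16:L b2@17:R]
Ball 2: thrown@1 h=6 -> first land @7; rethrown@7 h=5 -> second land @12

Answer: 7 12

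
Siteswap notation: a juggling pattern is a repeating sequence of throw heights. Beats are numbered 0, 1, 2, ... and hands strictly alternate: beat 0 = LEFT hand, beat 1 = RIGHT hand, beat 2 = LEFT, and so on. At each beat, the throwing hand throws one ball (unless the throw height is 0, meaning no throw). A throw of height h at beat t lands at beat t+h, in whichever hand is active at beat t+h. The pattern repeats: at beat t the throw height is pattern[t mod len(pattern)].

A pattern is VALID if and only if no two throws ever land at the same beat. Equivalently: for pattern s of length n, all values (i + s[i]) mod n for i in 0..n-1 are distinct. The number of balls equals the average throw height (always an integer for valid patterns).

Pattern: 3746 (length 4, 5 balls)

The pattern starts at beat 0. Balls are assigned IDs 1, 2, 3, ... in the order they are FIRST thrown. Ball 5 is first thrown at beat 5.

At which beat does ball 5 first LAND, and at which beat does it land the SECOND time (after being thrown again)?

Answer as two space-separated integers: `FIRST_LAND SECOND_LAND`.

Beat 0 (L): throw ball1 h=3 -> lands@3:R; in-air after throw: [b1@3:R]
Beat 1 (R): throw ball2 h=7 -> lands@8:L; in-air after throw: [b1@3:R b2@8:L]
Beat 2 (L): throw ball3 h=4 -> lands@6:L; in-air after throw: [b1@3:R b3@6:L b2@8:L]
Beat 3 (R): throw ball1 h=6 -> lands@9:R; in-air after throw: [b3@6:L b2@8:L b1@9:R]
Beat 4 (L): throw ball4 h=3 -> lands@7:R; in-air after throw: [b3@6:L b4@7:R b2@8:L b1@9:R]
Beat 5 (R): throw ball5 h=7 -> lands@12:L; in-air after throw: [b3@6:L b4@7:R b2@8:L b1@9:R b5@12:L]
Beat 6 (L): throw ball3 h=4 -> lands@10:L; in-air after throw: [b4@7:R b2@8:L b1@9:R b3@10:L b5@12:L]
Beat 7 (R): throw ball4 h=6 -> lands@13:R; in-air after throw: [b2@8:L b1@9:R b3@10:L b5@12:L b4@13:R]
Beat 8 (L): throw ball2 h=3 -> lands@11:R; in-air after throw: [b1@9:R b3@10:L b2@11:R b5@12:L b4@13:R]
Beat 9 (R): throw ball1 h=7 -> lands@16:L; in-air after throw: [b3@10:L b2@11:R b5@12:L b4@13:R b1@16:L]
Beat 10 (L): throw ball3 h=4 -> lands@14:L; in-air after throw: [b2@11:R b5@12:L b4@13:R b3@14:L b1@16:L]
Beat 11 (R): throw ball2 h=6 -> lands@17:R; in-air after throw: [b5@12:L b4@13:R b3@14:L b1@16:L b2@17:R]
Beat 12 (L): throw ball5 h=3 -> lands@15:R; in-air after throw: [b4@13:R b3@14:L b5@15:R b1@16:L b2@17:R]
Beat 13 (R): throw ball4 h=7 -> lands@20:L; in-air after throw: [b3@14:L b5@15:R b1@16:L b2@17:R b4@20:L]
Beat 14 (L): throw ball3 h=4 -> lands@18:L; in-air after throw: [b5@15:R b1@16:L b2@17:R b3@18:L b4@20:L]
Beat 15 (R): throw ball5 h=6 -> lands@21:R; in-air after throw: [b1@16:L b2@17:R b3@18:L b4@20:L b5@21:R]
Ball 5: thrown@5 h=7 -> first land @12; rethrown@12 h=3 -> second land @15

Answer: 12 15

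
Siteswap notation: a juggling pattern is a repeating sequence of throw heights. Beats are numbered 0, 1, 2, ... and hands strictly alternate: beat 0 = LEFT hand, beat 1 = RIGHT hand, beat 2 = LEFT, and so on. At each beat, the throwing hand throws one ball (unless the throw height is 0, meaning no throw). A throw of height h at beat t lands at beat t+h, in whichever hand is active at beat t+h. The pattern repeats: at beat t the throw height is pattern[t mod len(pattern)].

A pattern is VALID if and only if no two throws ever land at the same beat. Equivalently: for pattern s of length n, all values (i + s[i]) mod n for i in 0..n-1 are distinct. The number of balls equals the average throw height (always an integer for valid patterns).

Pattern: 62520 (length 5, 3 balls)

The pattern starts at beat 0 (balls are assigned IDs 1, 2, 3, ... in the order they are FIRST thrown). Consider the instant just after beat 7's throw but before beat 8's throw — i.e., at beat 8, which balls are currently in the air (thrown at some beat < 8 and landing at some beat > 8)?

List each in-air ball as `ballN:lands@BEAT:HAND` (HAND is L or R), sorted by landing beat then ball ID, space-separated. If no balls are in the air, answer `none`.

Answer: ball2:lands@11:R ball3:lands@12:L

Derivation:
Beat 0 (L): throw ball1 h=6 -> lands@6:L; in-air after throw: [b1@6:L]
Beat 1 (R): throw ball2 h=2 -> lands@3:R; in-air after throw: [b2@3:R b1@6:L]
Beat 2 (L): throw ball3 h=5 -> lands@7:R; in-air after throw: [b2@3:R b1@6:L b3@7:R]
Beat 3 (R): throw ball2 h=2 -> lands@5:R; in-air after throw: [b2@5:R b1@6:L b3@7:R]
Beat 5 (R): throw ball2 h=6 -> lands@11:R; in-air after throw: [b1@6:L b3@7:R b2@11:R]
Beat 6 (L): throw ball1 h=2 -> lands@8:L; in-air after throw: [b3@7:R b1@8:L b2@11:R]
Beat 7 (R): throw ball3 h=5 -> lands@12:L; in-air after throw: [b1@8:L b2@11:R b3@12:L]
Beat 8 (L): throw ball1 h=2 -> lands@10:L; in-air after throw: [b1@10:L b2@11:R b3@12:L]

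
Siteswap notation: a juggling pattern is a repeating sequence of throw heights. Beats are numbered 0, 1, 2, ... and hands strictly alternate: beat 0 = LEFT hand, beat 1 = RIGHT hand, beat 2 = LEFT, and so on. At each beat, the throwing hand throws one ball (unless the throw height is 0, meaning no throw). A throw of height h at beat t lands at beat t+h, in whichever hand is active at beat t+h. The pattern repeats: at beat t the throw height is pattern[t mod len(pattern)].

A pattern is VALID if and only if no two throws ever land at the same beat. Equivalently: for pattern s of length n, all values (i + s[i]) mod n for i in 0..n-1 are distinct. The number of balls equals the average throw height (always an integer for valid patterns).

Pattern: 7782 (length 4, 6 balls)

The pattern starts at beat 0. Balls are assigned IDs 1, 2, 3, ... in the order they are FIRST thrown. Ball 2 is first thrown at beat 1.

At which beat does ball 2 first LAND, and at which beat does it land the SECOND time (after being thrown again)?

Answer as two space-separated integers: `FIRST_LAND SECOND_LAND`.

Beat 0 (L): throw ball1 h=7 -> lands@7:R; in-air after throw: [b1@7:R]
Beat 1 (R): throw ball2 h=7 -> lands@8:L; in-air after throw: [b1@7:R b2@8:L]
Beat 2 (L): throw ball3 h=8 -> lands@10:L; in-air after throw: [b1@7:R b2@8:L b3@10:L]
Beat 3 (R): throw ball4 h=2 -> lands@5:R; in-air after throw: [b4@5:R b1@7:R b2@8:L b3@10:L]
Beat 4 (L): throw ball5 h=7 -> lands@11:R; in-air after throw: [b4@5:R b1@7:R b2@8:L b3@10:L b5@11:R]
Beat 5 (R): throw ball4 h=7 -> lands@12:L; in-air after throw: [b1@7:R b2@8:L b3@10:L b5@11:R b4@12:L]
Beat 6 (L): throw ball6 h=8 -> lands@14:L; in-air after throw: [b1@7:R b2@8:L b3@10:L b5@11:R b4@12:L b6@14:L]
Beat 7 (R): throw ball1 h=2 -> lands@9:R; in-air after throw: [b2@8:L b1@9:R b3@10:L b5@11:R b4@12:L b6@14:L]
Beat 8 (L): throw ball2 h=7 -> lands@15:R; in-air after throw: [b1@9:R b3@10:L b5@11:R b4@12:L b6@14:L b2@15:R]
Beat 9 (R): throw ball1 h=7 -> lands@16:L; in-air after throw: [b3@10:L b5@11:R b4@12:L b6@14:L b2@15:R b1@16:L]
Beat 10 (L): throw ball3 h=8 -> lands@18:L; in-air after throw: [b5@11:R b4@12:L b6@14:L b2@15:R b1@16:L b3@18:L]
Beat 11 (R): throw ball5 h=2 -> lands@13:R; in-air after throw: [b4@12:L b5@13:R b6@14:L b2@15:R b1@16:L b3@18:L]
Ball 2: thrown@1 h=7 -> first land @8; rethrown@8 h=7 -> second land @15

Answer: 8 15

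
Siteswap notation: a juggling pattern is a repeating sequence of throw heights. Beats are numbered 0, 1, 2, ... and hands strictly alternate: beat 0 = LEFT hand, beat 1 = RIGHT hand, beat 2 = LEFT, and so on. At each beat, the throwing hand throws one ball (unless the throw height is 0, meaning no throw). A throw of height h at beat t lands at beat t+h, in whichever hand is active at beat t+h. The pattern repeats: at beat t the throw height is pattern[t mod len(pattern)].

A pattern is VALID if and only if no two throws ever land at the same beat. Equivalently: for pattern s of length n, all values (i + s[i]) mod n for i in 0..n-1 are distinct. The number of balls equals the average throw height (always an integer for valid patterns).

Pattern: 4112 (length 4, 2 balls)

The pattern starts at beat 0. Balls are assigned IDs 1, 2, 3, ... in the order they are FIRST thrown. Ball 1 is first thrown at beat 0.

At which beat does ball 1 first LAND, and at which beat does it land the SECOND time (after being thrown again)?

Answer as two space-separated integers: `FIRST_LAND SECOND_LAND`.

Answer: 4 8

Derivation:
Beat 0 (L): throw ball1 h=4 -> lands@4:L; in-air after throw: [b1@4:L]
Beat 1 (R): throw ball2 h=1 -> lands@2:L; in-air after throw: [b2@2:L b1@4:L]
Beat 2 (L): throw ball2 h=1 -> lands@3:R; in-air after throw: [b2@3:R b1@4:L]
Beat 3 (R): throw ball2 h=2 -> lands@5:R; in-air after throw: [b1@4:L b2@5:R]
Beat 4 (L): throw ball1 h=4 -> lands@8:L; in-air after throw: [b2@5:R b1@8:L]
Beat 5 (R): throw ball2 h=1 -> lands@6:L; in-air after throw: [b2@6:L b1@8:L]
Beat 6 (L): throw ball2 h=1 -> lands@7:R; in-air after throw: [b2@7:R b1@8:L]
Beat 7 (R): throw ball2 h=2 -> lands@9:R; in-air after throw: [b1@8:L b2@9:R]
Beat 8 (L): throw ball1 h=4 -> lands@12:L; in-air after throw: [b2@9:R b1@12:L]
Ball 1: thrown@0 h=4 -> first land @4; rethrown@4 h=4 -> second land @8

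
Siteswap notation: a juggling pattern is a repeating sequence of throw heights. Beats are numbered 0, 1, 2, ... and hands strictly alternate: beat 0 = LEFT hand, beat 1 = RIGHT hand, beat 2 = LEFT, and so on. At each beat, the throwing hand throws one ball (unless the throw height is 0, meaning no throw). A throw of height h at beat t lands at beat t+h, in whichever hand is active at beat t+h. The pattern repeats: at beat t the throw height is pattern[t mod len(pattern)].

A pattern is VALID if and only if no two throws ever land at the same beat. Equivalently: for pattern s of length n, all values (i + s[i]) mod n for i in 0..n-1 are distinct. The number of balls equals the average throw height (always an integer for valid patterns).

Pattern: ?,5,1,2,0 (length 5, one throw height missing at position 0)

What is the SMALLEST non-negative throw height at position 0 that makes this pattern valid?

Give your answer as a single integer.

i=0: s[i]=? (unknown)
i=1: (1 + 5) mod 5 = 1
i=2: (2 + 1) mod 5 = 3
i=3: (3 + 2) mod 5 = 0
i=4: (4 + 0) mod 5 = 4
Known residues: [0, 1, 3, 4]; need a permutation of 0..4, so missing residue r = 2
Need (0 + s) mod 5 = 2; smallest s = (2 - 0) mod 5 = 2

Answer: 2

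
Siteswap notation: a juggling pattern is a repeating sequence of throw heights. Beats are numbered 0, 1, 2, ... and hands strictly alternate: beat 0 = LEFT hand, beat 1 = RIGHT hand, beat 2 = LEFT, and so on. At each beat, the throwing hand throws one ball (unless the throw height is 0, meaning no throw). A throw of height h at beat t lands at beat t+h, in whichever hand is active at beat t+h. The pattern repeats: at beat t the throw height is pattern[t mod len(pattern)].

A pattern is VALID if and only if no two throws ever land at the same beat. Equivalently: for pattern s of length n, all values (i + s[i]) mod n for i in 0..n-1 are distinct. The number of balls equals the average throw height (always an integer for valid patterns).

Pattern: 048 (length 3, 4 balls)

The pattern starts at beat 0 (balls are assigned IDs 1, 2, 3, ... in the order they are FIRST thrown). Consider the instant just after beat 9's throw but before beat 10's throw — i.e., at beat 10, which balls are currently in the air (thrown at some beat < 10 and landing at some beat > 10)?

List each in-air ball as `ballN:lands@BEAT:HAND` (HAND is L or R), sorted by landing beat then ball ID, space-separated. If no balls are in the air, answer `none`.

Answer: ball4:lands@11:R ball1:lands@13:R ball3:lands@16:L

Derivation:
Beat 1 (R): throw ball1 h=4 -> lands@5:R; in-air after throw: [b1@5:R]
Beat 2 (L): throw ball2 h=8 -> lands@10:L; in-air after throw: [b1@5:R b2@10:L]
Beat 4 (L): throw ball3 h=4 -> lands@8:L; in-air after throw: [b1@5:R b3@8:L b2@10:L]
Beat 5 (R): throw ball1 h=8 -> lands@13:R; in-air after throw: [b3@8:L b2@10:L b1@13:R]
Beat 7 (R): throw ball4 h=4 -> lands@11:R; in-air after throw: [b3@8:L b2@10:L b4@11:R b1@13:R]
Beat 8 (L): throw ball3 h=8 -> lands@16:L; in-air after throw: [b2@10:L b4@11:R b1@13:R b3@16:L]
Beat 10 (L): throw ball2 h=4 -> lands@14:L; in-air after throw: [b4@11:R b1@13:R b2@14:L b3@16:L]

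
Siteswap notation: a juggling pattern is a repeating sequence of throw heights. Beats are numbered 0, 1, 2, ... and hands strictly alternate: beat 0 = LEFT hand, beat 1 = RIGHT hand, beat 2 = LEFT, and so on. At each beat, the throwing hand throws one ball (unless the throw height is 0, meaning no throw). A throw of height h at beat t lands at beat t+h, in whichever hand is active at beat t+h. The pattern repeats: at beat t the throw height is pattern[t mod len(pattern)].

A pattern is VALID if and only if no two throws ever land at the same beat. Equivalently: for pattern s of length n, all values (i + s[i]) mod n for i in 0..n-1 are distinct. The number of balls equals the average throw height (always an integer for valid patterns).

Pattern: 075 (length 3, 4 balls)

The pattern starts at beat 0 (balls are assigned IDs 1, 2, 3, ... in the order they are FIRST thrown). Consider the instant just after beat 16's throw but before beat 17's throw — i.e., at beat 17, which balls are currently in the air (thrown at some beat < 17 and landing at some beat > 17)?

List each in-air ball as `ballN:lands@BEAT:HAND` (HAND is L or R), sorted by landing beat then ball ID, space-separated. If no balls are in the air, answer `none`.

Answer: ball2:lands@19:R ball1:lands@20:L ball3:lands@23:R

Derivation:
Beat 1 (R): throw ball1 h=7 -> lands@8:L; in-air after throw: [b1@8:L]
Beat 2 (L): throw ball2 h=5 -> lands@7:R; in-air after throw: [b2@7:R b1@8:L]
Beat 4 (L): throw ball3 h=7 -> lands@11:R; in-air after throw: [b2@7:R b1@8:L b3@11:R]
Beat 5 (R): throw ball4 h=5 -> lands@10:L; in-air after throw: [b2@7:R b1@8:L b4@10:L b3@11:R]
Beat 7 (R): throw ball2 h=7 -> lands@14:L; in-air after throw: [b1@8:L b4@10:L b3@11:R b2@14:L]
Beat 8 (L): throw ball1 h=5 -> lands@13:R; in-air after throw: [b4@10:L b3@11:R b1@13:R b2@14:L]
Beat 10 (L): throw ball4 h=7 -> lands@17:R; in-air after throw: [b3@11:R b1@13:R b2@14:L b4@17:R]
Beat 11 (R): throw ball3 h=5 -> lands@16:L; in-air after throw: [b1@13:R b2@14:L b3@16:L b4@17:R]
Beat 13 (R): throw ball1 h=7 -> lands@20:L; in-air after throw: [b2@14:L b3@16:L b4@17:R b1@20:L]
Beat 14 (L): throw ball2 h=5 -> lands@19:R; in-air after throw: [b3@16:L b4@17:R b2@19:R b1@20:L]
Beat 16 (L): throw ball3 h=7 -> lands@23:R; in-air after throw: [b4@17:R b2@19:R b1@20:L b3@23:R]
Beat 17 (R): throw ball4 h=5 -> lands@22:L; in-air after throw: [b2@19:R b1@20:L b4@22:L b3@23:R]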